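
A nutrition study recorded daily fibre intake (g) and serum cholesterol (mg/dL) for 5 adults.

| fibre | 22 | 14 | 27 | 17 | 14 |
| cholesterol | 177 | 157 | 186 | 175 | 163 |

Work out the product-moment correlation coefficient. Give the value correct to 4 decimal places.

n = 5, Σx = 94, Σy = 858, Σx² = 1894, Σy² = 147768, Σxy = 16371
nΣxy − ΣxΣy = 81855 − 80652 = 1203
nΣx² − (Σx)² = 9470 − 8836 = 634; nΣy² − (Σy)² = 738840 − 736164 = 2676
r = 1203 / √(634 × 2676) = 1203 / 1302.5298 ≈ 0.9236

0.9236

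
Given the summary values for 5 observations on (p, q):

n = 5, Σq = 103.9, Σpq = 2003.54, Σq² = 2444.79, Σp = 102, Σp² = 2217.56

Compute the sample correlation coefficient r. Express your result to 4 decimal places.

r = (nΣpq − ΣpΣq) / √[(nΣp² − (Σp)²)(nΣq² − (Σq)²)]
Numerator: 5×2003.54 − 102×103.9 = -580.1
Denominator: √[(11087.8 − 10404)(12223.95 − 10795.21)] = √[683.8 × 1428.74] = 988.4191
r = -580.1 / 988.4191 ≈ -0.5869

-0.5869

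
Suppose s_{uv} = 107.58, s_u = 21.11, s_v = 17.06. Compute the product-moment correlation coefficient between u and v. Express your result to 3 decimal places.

r = Cov(u,v) / (s_u · s_v) = 107.58 / (21.11 × 17.06)
  = 107.58 / 360.1366 ≈ 0.299

0.299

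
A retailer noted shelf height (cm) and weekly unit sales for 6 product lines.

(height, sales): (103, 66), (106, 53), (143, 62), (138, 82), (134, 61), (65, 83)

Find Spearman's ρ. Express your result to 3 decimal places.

Rank height: 2, 3, 6, 5, 4, 1
Rank sales: 4, 1, 3, 5, 2, 6
d = rank(height) − rank(sales): -2, 2, 3, 0, 2, -5; Σd² = 46
ρ = 1 − 6Σd² / [n(n²−1)] = 1 − 6×46 / (6×35) = 1 − 276/210 ≈ -0.314

-0.314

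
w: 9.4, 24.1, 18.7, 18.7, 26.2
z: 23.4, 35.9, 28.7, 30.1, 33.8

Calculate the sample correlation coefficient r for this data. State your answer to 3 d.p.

0.955

n = 5, Σw = 97.1, Σz = 151.9, Σw² = 2054.99, Σz² = 4708.51, Σwz = 3070.27
nΣwz − ΣwΣz = 15351.35 − 14749.49 = 601.86
nΣw² − (Σw)² = 10274.95 − 9428.41 = 846.54; nΣz² − (Σz)² = 23542.55 − 23073.61 = 468.94
r = 601.86 / √(846.54 × 468.94) = 601.86 / 630.0607 ≈ 0.955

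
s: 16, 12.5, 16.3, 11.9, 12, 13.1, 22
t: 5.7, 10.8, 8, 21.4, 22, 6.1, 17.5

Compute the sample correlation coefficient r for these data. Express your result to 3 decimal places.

-0.107

n = 7, Σs = 103.8, Σt = 91.5, Σs² = 1619.16, Σt² = 1498.55, Σst = 1340.17
nΣst − ΣsΣt = 9381.19 − 9497.7 = -116.51
nΣs² − (Σs)² = 11334.12 − 10774.44 = 559.68; nΣt² − (Σt)² = 10489.85 − 8372.25 = 2117.6
r = -116.51 / √(559.68 × 2117.6) = -116.51 / 1088.6590 ≈ -0.107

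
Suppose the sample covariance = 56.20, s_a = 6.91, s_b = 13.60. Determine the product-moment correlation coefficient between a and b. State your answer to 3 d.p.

r = Cov(a,b) / (s_a · s_b) = 56.20 / (6.91 × 13.60)
  = 56.20 / 93.9760 ≈ 0.598

0.598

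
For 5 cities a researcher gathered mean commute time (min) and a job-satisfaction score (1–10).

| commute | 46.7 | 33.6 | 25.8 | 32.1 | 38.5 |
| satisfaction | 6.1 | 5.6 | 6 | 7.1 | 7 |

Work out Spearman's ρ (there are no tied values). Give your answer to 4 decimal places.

Rank commute: 5, 3, 1, 2, 4
Rank satisfaction: 3, 1, 2, 5, 4
d = rank(commute) − rank(satisfaction): 2, 2, -1, -3, 0; Σd² = 18
ρ = 1 − 6Σd² / [n(n²−1)] = 1 − 6×18 / (5×24) = 1 − 108/120 ≈ 0.1000

0.1000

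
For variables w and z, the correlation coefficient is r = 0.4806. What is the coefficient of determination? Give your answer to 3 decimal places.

r² = (0.4806)² = 0.231

0.231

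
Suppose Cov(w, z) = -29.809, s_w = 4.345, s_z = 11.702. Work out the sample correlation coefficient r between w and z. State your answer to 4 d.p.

-0.5863

r = Cov(w,z) / (s_w · s_z) = -29.809 / (4.345 × 11.702)
  = -29.809 / 50.8452 ≈ -0.5863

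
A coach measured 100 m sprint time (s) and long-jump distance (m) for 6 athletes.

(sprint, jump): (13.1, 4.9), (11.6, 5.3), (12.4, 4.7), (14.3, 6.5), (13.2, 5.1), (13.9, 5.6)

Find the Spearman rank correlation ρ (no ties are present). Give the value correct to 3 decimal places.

Rank sprint: 3, 1, 2, 6, 4, 5
Rank jump: 2, 4, 1, 6, 3, 5
d = rank(sprint) − rank(jump): 1, -3, 1, 0, 1, 0; Σd² = 12
ρ = 1 − 6Σd² / [n(n²−1)] = 1 − 6×12 / (6×35) = 1 − 72/210 ≈ 0.657

0.657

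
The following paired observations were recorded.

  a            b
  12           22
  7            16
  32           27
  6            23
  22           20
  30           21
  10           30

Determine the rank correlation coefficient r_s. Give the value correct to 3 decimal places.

Rank a: 4, 2, 7, 1, 5, 6, 3
Rank b: 4, 1, 6, 5, 2, 3, 7
d = rank(a) − rank(b): 0, 1, 1, -4, 3, 3, -4; Σd² = 52
ρ = 1 − 6Σd² / [n(n²−1)] = 1 − 6×52 / (7×48) = 1 − 312/336 ≈ 0.071

0.071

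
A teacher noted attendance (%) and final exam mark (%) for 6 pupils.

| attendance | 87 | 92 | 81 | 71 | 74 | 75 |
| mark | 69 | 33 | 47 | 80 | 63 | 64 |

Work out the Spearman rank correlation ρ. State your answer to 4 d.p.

Rank attendance: 5, 6, 4, 1, 2, 3
Rank mark: 5, 1, 2, 6, 3, 4
d = rank(attendance) − rank(mark): 0, 5, 2, -5, -1, -1; Σd² = 56
ρ = 1 − 6Σd² / [n(n²−1)] = 1 − 6×56 / (6×35) = 1 − 336/210 ≈ -0.6000

-0.6000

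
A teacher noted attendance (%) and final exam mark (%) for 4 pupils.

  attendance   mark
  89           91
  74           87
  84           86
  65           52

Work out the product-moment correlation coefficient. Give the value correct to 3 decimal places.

n = 4, Σx = 312, Σy = 316, Σx² = 24678, Σy² = 25950, Σxy = 25141
nΣxy − ΣxΣy = 100564 − 98592 = 1972
nΣx² − (Σx)² = 98712 − 97344 = 1368; nΣy² − (Σy)² = 103800 − 99856 = 3944
r = 1972 / √(1368 × 3944) = 1972 / 2322.7983 ≈ 0.849

0.849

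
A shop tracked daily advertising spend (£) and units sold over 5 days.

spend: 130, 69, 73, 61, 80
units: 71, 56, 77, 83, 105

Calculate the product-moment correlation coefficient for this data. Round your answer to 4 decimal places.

n = 5, Σx = 413, Σy = 392, Σx² = 37111, Σy² = 32020, Σxy = 32178
nΣxy − ΣxΣy = 160890 − 161896 = -1006
nΣx² − (Σx)² = 185555 − 170569 = 14986; nΣy² − (Σy)² = 160100 − 153664 = 6436
r = -1006 / √(14986 × 6436) = -1006 / 9820.8908 ≈ -0.1024

-0.1024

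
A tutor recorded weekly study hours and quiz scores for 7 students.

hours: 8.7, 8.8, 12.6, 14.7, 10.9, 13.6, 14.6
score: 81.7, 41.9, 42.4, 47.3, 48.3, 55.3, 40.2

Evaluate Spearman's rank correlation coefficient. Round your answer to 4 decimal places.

-0.3571

Rank hours: 1, 2, 4, 7, 3, 5, 6
Rank score: 7, 2, 3, 4, 5, 6, 1
d = rank(hours) − rank(score): -6, 0, 1, 3, -2, -1, 5; Σd² = 76
ρ = 1 − 6Σd² / [n(n²−1)] = 1 − 6×76 / (7×48) = 1 − 456/336 ≈ -0.3571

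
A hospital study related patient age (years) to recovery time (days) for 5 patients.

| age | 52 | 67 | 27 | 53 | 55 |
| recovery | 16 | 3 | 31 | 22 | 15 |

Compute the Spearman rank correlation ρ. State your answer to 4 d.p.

Rank age: 2, 5, 1, 3, 4
Rank recovery: 3, 1, 5, 4, 2
d = rank(age) − rank(recovery): -1, 4, -4, -1, 2; Σd² = 38
ρ = 1 − 6Σd² / [n(n²−1)] = 1 − 6×38 / (5×24) = 1 − 228/120 ≈ -0.9000

-0.9000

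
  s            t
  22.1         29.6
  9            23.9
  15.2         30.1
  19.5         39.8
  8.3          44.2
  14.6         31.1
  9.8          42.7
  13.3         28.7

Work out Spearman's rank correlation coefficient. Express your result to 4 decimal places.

-0.1905

Rank s: 8, 2, 6, 7, 1, 5, 3, 4
Rank t: 3, 1, 4, 6, 8, 5, 7, 2
d = rank(s) − rank(t): 5, 1, 2, 1, -7, 0, -4, 2; Σd² = 100
ρ = 1 − 6Σd² / [n(n²−1)] = 1 − 6×100 / (8×63) = 1 − 600/504 ≈ -0.1905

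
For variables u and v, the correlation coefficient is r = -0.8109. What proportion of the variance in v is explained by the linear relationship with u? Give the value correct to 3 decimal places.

r² = (-0.8109)² = 0.658

0.658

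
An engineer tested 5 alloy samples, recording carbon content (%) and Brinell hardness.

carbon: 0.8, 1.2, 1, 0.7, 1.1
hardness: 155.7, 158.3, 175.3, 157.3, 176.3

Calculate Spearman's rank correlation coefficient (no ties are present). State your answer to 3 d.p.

0.600

Rank carbon: 2, 5, 3, 1, 4
Rank hardness: 1, 3, 4, 2, 5
d = rank(carbon) − rank(hardness): 1, 2, -1, -1, -1; Σd² = 8
ρ = 1 − 6Σd² / [n(n²−1)] = 1 − 6×8 / (5×24) = 1 − 48/120 ≈ 0.600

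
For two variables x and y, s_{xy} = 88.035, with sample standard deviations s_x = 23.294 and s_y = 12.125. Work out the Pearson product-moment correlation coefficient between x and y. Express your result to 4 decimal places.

r = Cov(x,y) / (s_x · s_y) = 88.035 / (23.294 × 12.125)
  = 88.035 / 282.4398 ≈ 0.3117

0.3117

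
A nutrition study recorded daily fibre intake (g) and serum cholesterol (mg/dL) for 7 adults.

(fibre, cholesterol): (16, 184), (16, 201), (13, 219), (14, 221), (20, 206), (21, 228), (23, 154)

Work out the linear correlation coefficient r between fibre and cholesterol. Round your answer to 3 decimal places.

n = 7, Σx = 123, Σy = 1413, Σx² = 2247, Σy² = 289195, Σxy = 24551
nΣxy − ΣxΣy = 171857 − 173799 = -1942
nΣx² − (Σx)² = 15729 − 15129 = 600; nΣy² − (Σy)² = 2024365 − 1996569 = 27796
r = -1942 / √(600 × 27796) = -1942 / 4083.8217 ≈ -0.476

-0.476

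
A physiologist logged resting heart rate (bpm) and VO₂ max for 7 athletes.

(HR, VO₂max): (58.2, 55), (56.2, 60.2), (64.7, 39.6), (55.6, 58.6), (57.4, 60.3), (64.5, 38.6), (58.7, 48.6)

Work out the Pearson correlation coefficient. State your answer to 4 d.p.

-0.9583

n = 7, Σx = 415.3, Σy = 360.9, Σx² = 24723.83, Σy² = 19139.17, Σxy = 21208.26
nΣxy − ΣxΣy = 148457.82 − 149881.77 = -1423.95
nΣx² − (Σx)² = 173066.81 − 172474.09 = 592.72; nΣy² − (Σy)² = 133974.19 − 130248.81 = 3725.38
r = -1423.95 / √(592.72 × 3725.38) = -1423.95 / 1485.9701 ≈ -0.9583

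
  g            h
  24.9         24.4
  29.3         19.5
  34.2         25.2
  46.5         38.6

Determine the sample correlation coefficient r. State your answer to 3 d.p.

n = 4, Σg = 134.9, Σh = 107.7, Σg² = 4810.39, Σh² = 3100.61, Σgh = 3835.65
nΣgh − ΣgΣh = 15342.6 − 14528.73 = 813.87
nΣg² − (Σg)² = 19241.56 − 18198.01 = 1043.55; nΣh² − (Σh)² = 12402.44 − 11599.29 = 803.15
r = 813.87 / √(1043.55 × 803.15) = 813.87 / 915.4929 ≈ 0.889

0.889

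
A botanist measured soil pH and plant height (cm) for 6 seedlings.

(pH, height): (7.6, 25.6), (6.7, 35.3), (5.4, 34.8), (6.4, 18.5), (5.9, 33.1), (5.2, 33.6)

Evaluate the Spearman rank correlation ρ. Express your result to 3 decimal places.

-0.257

Rank pH: 6, 5, 2, 4, 3, 1
Rank height: 2, 6, 5, 1, 3, 4
d = rank(pH) − rank(height): 4, -1, -3, 3, 0, -3; Σd² = 44
ρ = 1 − 6Σd² / [n(n²−1)] = 1 − 6×44 / (6×35) = 1 − 264/210 ≈ -0.257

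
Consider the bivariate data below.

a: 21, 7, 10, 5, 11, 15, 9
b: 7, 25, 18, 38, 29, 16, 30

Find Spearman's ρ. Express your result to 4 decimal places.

Rank a: 7, 2, 4, 1, 5, 6, 3
Rank b: 1, 4, 3, 7, 5, 2, 6
d = rank(a) − rank(b): 6, -2, 1, -6, 0, 4, -3; Σd² = 102
ρ = 1 − 6Σd² / [n(n²−1)] = 1 − 6×102 / (7×48) = 1 − 612/336 ≈ -0.8214

-0.8214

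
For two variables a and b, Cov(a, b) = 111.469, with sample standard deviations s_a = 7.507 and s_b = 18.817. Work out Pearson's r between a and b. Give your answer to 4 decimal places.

0.7891

r = Cov(a,b) / (s_a · s_b) = 111.469 / (7.507 × 18.817)
  = 111.469 / 141.2592 ≈ 0.7891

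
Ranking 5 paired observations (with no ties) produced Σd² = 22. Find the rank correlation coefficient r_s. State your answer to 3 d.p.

-0.100

ρ = 1 − 6Σd² / [n(n²−1)] = 1 − 6×22 / (5×24)
  = 1 − 132/120 = 1 − 1.1000 ≈ -0.100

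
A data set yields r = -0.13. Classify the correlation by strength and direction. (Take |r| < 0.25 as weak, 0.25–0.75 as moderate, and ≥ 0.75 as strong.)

weak negative

r = -0.13 < 0 so the relationship is negative.
|r| = 0.13, which falls in the weak range.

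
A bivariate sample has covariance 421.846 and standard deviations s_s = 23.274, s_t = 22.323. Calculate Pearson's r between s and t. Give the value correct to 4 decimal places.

0.8120

r = Cov(s,t) / (s_s · s_t) = 421.846 / (23.274 × 22.323)
  = 421.846 / 519.5455 ≈ 0.8120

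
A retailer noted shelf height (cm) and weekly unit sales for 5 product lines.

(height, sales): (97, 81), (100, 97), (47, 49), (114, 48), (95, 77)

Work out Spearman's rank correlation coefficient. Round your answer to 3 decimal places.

Rank height: 3, 4, 1, 5, 2
Rank sales: 4, 5, 2, 1, 3
d = rank(height) − rank(sales): -1, -1, -1, 4, -1; Σd² = 20
ρ = 1 − 6Σd² / [n(n²−1)] = 1 − 6×20 / (5×24) = 1 − 120/120 ≈ 0.000

0.000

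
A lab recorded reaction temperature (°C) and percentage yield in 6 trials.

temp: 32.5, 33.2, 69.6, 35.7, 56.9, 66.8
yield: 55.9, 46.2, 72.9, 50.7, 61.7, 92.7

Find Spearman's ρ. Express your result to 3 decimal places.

Rank temp: 1, 2, 6, 3, 4, 5
Rank yield: 3, 1, 5, 2, 4, 6
d = rank(temp) − rank(yield): -2, 1, 1, 1, 0, -1; Σd² = 8
ρ = 1 − 6Σd² / [n(n²−1)] = 1 − 6×8 / (6×35) = 1 − 48/210 ≈ 0.771

0.771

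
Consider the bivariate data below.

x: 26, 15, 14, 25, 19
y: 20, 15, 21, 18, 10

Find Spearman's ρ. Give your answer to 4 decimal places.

Rank x: 5, 2, 1, 4, 3
Rank y: 4, 2, 5, 3, 1
d = rank(x) − rank(y): 1, 0, -4, 1, 2; Σd² = 22
ρ = 1 − 6Σd² / [n(n²−1)] = 1 − 6×22 / (5×24) = 1 − 132/120 ≈ -0.1000

-0.1000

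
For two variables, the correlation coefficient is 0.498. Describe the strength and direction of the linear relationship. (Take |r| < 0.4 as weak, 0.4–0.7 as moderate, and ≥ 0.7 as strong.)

r = 0.498 > 0 so the relationship is positive.
|r| = 0.498, which falls in the moderate range.

moderate positive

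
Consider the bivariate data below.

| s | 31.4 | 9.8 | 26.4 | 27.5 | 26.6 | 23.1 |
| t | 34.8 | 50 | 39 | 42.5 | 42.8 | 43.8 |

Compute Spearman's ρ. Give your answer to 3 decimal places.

-0.829

Rank s: 6, 1, 3, 5, 4, 2
Rank t: 1, 6, 2, 3, 4, 5
d = rank(s) − rank(t): 5, -5, 1, 2, 0, -3; Σd² = 64
ρ = 1 − 6Σd² / [n(n²−1)] = 1 − 6×64 / (6×35) = 1 − 384/210 ≈ -0.829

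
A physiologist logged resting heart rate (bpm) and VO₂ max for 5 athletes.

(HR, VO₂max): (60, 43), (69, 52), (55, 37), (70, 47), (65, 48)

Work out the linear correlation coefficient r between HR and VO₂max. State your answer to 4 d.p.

n = 5, Σx = 319, Σy = 227, Σx² = 20511, Σy² = 10435, Σxy = 14613
nΣxy − ΣxΣy = 73065 − 72413 = 652
nΣx² − (Σx)² = 102555 − 101761 = 794; nΣy² − (Σy)² = 52175 − 51529 = 646
r = 652 / √(794 × 646) = 652 / 716.1871 ≈ 0.9104

0.9104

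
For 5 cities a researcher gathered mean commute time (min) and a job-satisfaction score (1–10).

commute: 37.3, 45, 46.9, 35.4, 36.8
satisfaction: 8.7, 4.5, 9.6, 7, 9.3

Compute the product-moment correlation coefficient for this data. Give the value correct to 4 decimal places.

n = 5, Σx = 201.4, Σy = 39.1, Σx² = 8223.3, Σy² = 323.59, Σxy = 1567.29
nΣxy − ΣxΣy = 7836.45 − 7874.74 = -38.29
nΣx² − (Σx)² = 41116.5 − 40561.96 = 554.54; nΣy² − (Σy)² = 1617.95 − 1528.81 = 89.14
r = -38.29 / √(554.54 × 89.14) = -38.29 / 222.3324 ≈ -0.1722

-0.1722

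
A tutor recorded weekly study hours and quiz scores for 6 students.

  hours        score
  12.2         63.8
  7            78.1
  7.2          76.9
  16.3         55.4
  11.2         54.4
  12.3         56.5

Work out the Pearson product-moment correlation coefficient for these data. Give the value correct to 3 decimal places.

n = 6, Σx = 66.2, Σy = 385.1, Σx² = 792.1, Σy² = 25304.43, Σxy = 4085.99
nΣxy − ΣxΣy = 24515.94 − 25493.62 = -977.68
nΣx² − (Σx)² = 4752.6 − 4382.44 = 370.16; nΣy² − (Σy)² = 151826.58 − 148302.01 = 3524.57
r = -977.68 / √(370.16 × 3524.57) = -977.68 / 1142.2149 ≈ -0.856

-0.856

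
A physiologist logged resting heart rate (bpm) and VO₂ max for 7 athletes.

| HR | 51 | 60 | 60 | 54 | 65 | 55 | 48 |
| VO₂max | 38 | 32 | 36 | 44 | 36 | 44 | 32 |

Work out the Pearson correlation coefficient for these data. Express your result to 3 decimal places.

n = 7, Σx = 393, Σy = 262, Σx² = 22271, Σy² = 9956, Σxy = 14690
nΣxy − ΣxΣy = 102830 − 102966 = -136
nΣx² − (Σx)² = 155897 − 154449 = 1448; nΣy² − (Σy)² = 69692 − 68644 = 1048
r = -136 / √(1448 × 1048) = -136 / 1231.8701 ≈ -0.110

-0.110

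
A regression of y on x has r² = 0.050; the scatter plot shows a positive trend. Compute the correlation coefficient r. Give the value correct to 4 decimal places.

0.2236

|r| = √0.050 = 0.2236
The association is positive, so r = 0.2236.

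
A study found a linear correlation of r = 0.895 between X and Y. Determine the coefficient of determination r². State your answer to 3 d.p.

0.801

r² = (0.895)² = 0.801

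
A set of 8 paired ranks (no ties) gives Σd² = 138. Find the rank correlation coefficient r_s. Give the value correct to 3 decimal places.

-0.643

ρ = 1 − 6Σd² / [n(n²−1)] = 1 − 6×138 / (8×63)
  = 1 − 828/504 = 1 − 1.6429 ≈ -0.643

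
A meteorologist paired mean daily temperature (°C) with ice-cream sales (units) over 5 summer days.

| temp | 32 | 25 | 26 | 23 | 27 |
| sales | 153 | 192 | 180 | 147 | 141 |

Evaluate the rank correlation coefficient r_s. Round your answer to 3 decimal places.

-0.200

Rank temp: 5, 2, 3, 1, 4
Rank sales: 3, 5, 4, 2, 1
d = rank(temp) − rank(sales): 2, -3, -1, -1, 3; Σd² = 24
ρ = 1 − 6Σd² / [n(n²−1)] = 1 − 6×24 / (5×24) = 1 − 144/120 ≈ -0.200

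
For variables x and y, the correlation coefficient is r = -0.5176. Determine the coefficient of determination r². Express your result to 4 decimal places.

r² = (-0.5176)² = 0.2679

0.2679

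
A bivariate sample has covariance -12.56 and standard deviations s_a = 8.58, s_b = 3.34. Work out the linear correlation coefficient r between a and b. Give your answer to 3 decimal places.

r = Cov(a,b) / (s_a · s_b) = -12.56 / (8.58 × 3.34)
  = -12.56 / 28.6572 ≈ -0.438

-0.438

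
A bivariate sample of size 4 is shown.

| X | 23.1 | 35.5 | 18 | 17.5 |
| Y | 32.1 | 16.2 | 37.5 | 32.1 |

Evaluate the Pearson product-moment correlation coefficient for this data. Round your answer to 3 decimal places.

-0.952

n = 4, ΣX = 94.1, ΣY = 117.9, ΣX² = 2424.11, ΣY² = 3729.51, ΣXY = 2553.36
nΣXY − ΣXΣY = 10213.44 − 11094.39 = -880.95
nΣX² − (ΣX)² = 9696.44 − 8854.81 = 841.63; nΣY² − (ΣY)² = 14918.04 − 13900.41 = 1017.63
r = -880.95 / √(841.63 × 1017.63) = -880.95 / 925.4555 ≈ -0.952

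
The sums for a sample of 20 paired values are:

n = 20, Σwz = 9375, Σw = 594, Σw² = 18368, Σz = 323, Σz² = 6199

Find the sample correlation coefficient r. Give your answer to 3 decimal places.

r = (nΣwz − ΣwΣz) / √[(nΣw² − (Σw)²)(nΣz² − (Σz)²)]
Numerator: 20×9375 − 594×323 = -4362
Denominator: √[(367360 − 352836)(123980 − 104329)] = √[14524 × 19651] = 16894.1151
r = -4362 / 16894.1151 ≈ -0.258

-0.258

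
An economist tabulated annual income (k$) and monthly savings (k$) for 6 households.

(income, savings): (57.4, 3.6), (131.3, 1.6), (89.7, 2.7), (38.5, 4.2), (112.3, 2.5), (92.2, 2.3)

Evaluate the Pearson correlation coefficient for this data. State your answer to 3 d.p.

-0.967

n = 6, Σx = 521.4, Σy = 16.9, Σx² = 51174.92, Σy² = 51.99, Σxy = 1313.42
nΣxy − ΣxΣy = 7880.52 − 8811.66 = -931.14
nΣx² − (Σx)² = 307049.52 − 271857.96 = 35191.56; nΣy² − (Σy)² = 311.94 − 285.61 = 26.33
r = -931.14 / √(35191.56 × 26.33) = -931.14 / 962.5974 ≈ -0.967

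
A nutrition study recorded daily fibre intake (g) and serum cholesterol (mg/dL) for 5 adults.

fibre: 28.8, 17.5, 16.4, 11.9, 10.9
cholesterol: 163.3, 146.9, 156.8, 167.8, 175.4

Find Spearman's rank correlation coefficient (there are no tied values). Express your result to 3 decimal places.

Rank fibre: 5, 4, 3, 2, 1
Rank cholesterol: 3, 1, 2, 4, 5
d = rank(fibre) − rank(cholesterol): 2, 3, 1, -2, -4; Σd² = 34
ρ = 1 − 6Σd² / [n(n²−1)] = 1 − 6×34 / (5×24) = 1 − 204/120 ≈ -0.700

-0.700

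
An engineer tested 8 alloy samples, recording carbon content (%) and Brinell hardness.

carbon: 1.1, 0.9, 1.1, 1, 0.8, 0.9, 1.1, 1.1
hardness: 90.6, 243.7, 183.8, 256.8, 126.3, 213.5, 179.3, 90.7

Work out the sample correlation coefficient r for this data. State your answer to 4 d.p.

n = 8, Σx = 8, Σy = 1384.7, Σx² = 8.1, Σy² = 269235.65, Σxy = 1368.16
nΣxy − ΣxΣy = 10945.28 − 11077.6 = -132.32
nΣx² − (Σx)² = 64.8 − 64 = 0.8; nΣy² − (Σy)² = 2153885.2 − 1917394.09 = 236491.11
r = -132.32 / √(0.8 × 236491.11) = -132.32 / 434.9631 ≈ -0.3042

-0.3042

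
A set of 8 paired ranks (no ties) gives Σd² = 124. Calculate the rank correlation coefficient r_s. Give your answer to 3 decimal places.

ρ = 1 − 6Σd² / [n(n²−1)] = 1 − 6×124 / (8×63)
  = 1 − 744/504 = 1 − 1.4762 ≈ -0.476

-0.476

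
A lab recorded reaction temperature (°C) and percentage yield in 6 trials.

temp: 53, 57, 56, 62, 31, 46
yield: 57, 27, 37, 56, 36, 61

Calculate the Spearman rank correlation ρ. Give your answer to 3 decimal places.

Rank temp: 3, 5, 4, 6, 1, 2
Rank yield: 5, 1, 3, 4, 2, 6
d = rank(temp) − rank(yield): -2, 4, 1, 2, -1, -4; Σd² = 42
ρ = 1 − 6Σd² / [n(n²−1)] = 1 − 6×42 / (6×35) = 1 − 252/210 ≈ -0.200

-0.200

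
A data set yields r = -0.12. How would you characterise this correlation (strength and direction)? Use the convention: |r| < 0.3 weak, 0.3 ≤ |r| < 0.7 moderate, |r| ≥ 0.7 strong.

r = -0.12 < 0 so the relationship is negative.
|r| = 0.12, which falls in the weak range.

weak negative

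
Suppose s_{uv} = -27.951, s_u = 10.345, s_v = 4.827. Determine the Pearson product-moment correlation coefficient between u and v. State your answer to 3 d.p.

r = Cov(u,v) / (s_u · s_v) = -27.951 / (10.345 × 4.827)
  = -27.951 / 49.9353 ≈ -0.560

-0.560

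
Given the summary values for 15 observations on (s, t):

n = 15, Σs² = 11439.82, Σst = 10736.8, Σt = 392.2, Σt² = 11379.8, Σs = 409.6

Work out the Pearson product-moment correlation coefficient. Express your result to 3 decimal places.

r = (nΣst − ΣsΣt) / √[(nΣs² − (Σs)²)(nΣt² − (Σt)²)]
Numerator: 15×10736.8 − 409.6×392.2 = 406.88
Denominator: √[(171597.3 − 167772.16)(170697 − 153820.84)] = √[3825.14 × 16876.16] = 8034.5301
r = 406.88 / 8034.5301 ≈ 0.051

0.051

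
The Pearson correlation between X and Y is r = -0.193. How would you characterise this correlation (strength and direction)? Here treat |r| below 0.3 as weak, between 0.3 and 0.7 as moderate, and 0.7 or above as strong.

r = -0.193 < 0 so the relationship is negative.
|r| = 0.193, which falls in the weak range.

weak negative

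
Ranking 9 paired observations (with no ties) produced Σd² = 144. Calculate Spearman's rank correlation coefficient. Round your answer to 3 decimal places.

-0.200

ρ = 1 − 6Σd² / [n(n²−1)] = 1 − 6×144 / (9×80)
  = 1 − 864/720 = 1 − 1.2000 ≈ -0.200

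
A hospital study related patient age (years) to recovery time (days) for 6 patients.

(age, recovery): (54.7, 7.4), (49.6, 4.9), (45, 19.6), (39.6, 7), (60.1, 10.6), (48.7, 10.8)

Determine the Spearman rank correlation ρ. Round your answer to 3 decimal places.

Rank age: 5, 4, 2, 1, 6, 3
Rank recovery: 3, 1, 6, 2, 4, 5
d = rank(age) − rank(recovery): 2, 3, -4, -1, 2, -2; Σd² = 38
ρ = 1 − 6Σd² / [n(n²−1)] = 1 − 6×38 / (6×35) = 1 − 228/210 ≈ -0.086

-0.086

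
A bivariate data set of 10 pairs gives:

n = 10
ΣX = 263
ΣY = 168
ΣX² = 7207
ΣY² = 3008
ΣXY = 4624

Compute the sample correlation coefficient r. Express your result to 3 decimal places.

r = (nΣXY − ΣXΣY) / √[(nΣX² − (ΣX)²)(nΣY² − (ΣY)²)]
Numerator: 10×4624 − 263×168 = 2056
Denominator: √[(72070 − 69169)(30080 − 28224)] = √[2901 × 1856] = 2320.4000
r = 2056 / 2320.4000 ≈ 0.886

0.886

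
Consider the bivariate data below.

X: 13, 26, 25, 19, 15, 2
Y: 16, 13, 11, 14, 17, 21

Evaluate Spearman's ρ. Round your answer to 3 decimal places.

-0.886

Rank X: 2, 6, 5, 4, 3, 1
Rank Y: 4, 2, 1, 3, 5, 6
d = rank(X) − rank(Y): -2, 4, 4, 1, -2, -5; Σd² = 66
ρ = 1 − 6Σd² / [n(n²−1)] = 1 − 6×66 / (6×35) = 1 − 396/210 ≈ -0.886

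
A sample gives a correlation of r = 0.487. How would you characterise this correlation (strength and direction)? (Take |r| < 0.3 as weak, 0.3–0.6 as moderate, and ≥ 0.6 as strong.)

moderate positive

r = 0.487 > 0 so the relationship is positive.
|r| = 0.487, which falls in the moderate range.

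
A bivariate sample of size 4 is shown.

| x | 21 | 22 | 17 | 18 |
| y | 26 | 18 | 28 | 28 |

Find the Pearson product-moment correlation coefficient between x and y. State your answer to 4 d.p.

-0.8235

n = 4, Σx = 78, Σy = 100, Σx² = 1538, Σy² = 2568, Σxy = 1922
nΣxy − ΣxΣy = 7688 − 7800 = -112
nΣx² − (Σx)² = 6152 − 6084 = 68; nΣy² − (Σy)² = 10272 − 10000 = 272
r = -112 / √(68 × 272) = -112 / 136.0000 ≈ -0.8235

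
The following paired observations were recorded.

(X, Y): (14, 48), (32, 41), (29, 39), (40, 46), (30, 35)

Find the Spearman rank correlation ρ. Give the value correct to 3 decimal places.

-0.100

Rank X: 1, 4, 2, 5, 3
Rank Y: 5, 3, 2, 4, 1
d = rank(X) − rank(Y): -4, 1, 0, 1, 2; Σd² = 22
ρ = 1 − 6Σd² / [n(n²−1)] = 1 − 6×22 / (5×24) = 1 − 132/120 ≈ -0.100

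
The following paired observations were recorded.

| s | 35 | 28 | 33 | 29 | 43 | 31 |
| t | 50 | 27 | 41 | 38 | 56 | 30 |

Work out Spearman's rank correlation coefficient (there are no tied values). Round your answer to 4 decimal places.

Rank s: 5, 1, 4, 2, 6, 3
Rank t: 5, 1, 4, 3, 6, 2
d = rank(s) − rank(t): 0, 0, 0, -1, 0, 1; Σd² = 2
ρ = 1 − 6Σd² / [n(n²−1)] = 1 − 6×2 / (6×35) = 1 − 12/210 ≈ 0.9429

0.9429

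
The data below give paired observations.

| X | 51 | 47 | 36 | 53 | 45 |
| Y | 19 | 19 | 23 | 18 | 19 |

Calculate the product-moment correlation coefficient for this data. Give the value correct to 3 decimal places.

-0.934

n = 5, ΣX = 232, ΣY = 98, ΣX² = 10940, ΣY² = 1936, ΣXY = 4499
nΣXY − ΣXΣY = 22495 − 22736 = -241
nΣX² − (ΣX)² = 54700 − 53824 = 876; nΣY² − (ΣY)² = 9680 − 9604 = 76
r = -241 / √(876 × 76) = -241 / 258.0233 ≈ -0.934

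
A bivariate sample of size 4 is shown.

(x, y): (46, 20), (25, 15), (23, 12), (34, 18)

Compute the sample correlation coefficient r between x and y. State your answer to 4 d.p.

0.9353

n = 4, Σx = 128, Σy = 65, Σx² = 4426, Σy² = 1093, Σxy = 2183
nΣxy − ΣxΣy = 8732 − 8320 = 412
nΣx² − (Σx)² = 17704 − 16384 = 1320; nΣy² − (Σy)² = 4372 − 4225 = 147
r = 412 / √(1320 × 147) = 412 / 440.4997 ≈ 0.9353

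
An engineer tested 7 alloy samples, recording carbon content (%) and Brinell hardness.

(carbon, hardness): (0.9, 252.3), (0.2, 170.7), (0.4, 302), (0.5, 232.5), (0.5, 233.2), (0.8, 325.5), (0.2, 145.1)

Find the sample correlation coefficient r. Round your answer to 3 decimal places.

n = 7, Σx = 3.5, Σy = 1661.3, Σx² = 2.19, Σy² = 419440.53, Σxy = 904.28
nΣxy − ΣxΣy = 6329.96 − 5814.55 = 515.41
nΣx² − (Σx)² = 15.33 − 12.25 = 3.08; nΣy² − (Σy)² = 2936083.71 − 2759917.69 = 176166.02
r = 515.41 / √(3.08 × 176166.02) = 515.41 / 736.6080 ≈ 0.700

0.700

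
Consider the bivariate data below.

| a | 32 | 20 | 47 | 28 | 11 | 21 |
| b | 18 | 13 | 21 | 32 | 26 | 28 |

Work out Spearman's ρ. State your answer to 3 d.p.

Rank a: 5, 2, 6, 4, 1, 3
Rank b: 2, 1, 3, 6, 4, 5
d = rank(a) − rank(b): 3, 1, 3, -2, -3, -2; Σd² = 36
ρ = 1 − 6Σd² / [n(n²−1)] = 1 − 6×36 / (6×35) = 1 − 216/210 ≈ -0.029

-0.029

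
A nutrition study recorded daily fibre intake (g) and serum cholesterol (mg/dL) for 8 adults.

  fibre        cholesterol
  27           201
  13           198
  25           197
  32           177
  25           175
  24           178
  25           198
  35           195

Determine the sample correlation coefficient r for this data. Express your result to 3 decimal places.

-0.203

n = 8, Σx = 206, Σy = 1519, Σx² = 5598, Σy² = 289281, Σxy = 39012
nΣxy − ΣxΣy = 312096 − 312914 = -818
nΣx² − (Σx)² = 44784 − 42436 = 2348; nΣy² − (Σy)² = 2314248 − 2307361 = 6887
r = -818 / √(2348 × 6887) = -818 / 4021.2779 ≈ -0.203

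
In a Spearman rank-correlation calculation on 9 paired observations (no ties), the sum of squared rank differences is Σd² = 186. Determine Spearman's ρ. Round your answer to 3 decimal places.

-0.550

ρ = 1 − 6Σd² / [n(n²−1)] = 1 − 6×186 / (9×80)
  = 1 − 1116/720 = 1 − 1.5500 ≈ -0.550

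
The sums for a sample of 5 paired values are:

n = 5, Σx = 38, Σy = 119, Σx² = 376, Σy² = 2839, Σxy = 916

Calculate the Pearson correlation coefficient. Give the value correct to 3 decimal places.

0.476

r = (nΣxy − ΣxΣy) / √[(nΣx² − (Σx)²)(nΣy² − (Σy)²)]
Numerator: 5×916 − 38×119 = 58
Denominator: √[(1880 − 1444)(14195 − 14161)] = √[436 × 34] = 121.7539
r = 58 / 121.7539 ≈ 0.476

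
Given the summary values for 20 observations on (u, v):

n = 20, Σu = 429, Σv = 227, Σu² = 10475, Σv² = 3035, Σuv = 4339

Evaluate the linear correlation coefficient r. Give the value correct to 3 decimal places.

r = (nΣuv − ΣuΣv) / √[(nΣu² − (Σu)²)(nΣv² − (Σv)²)]
Numerator: 20×4339 − 429×227 = -10603
Denominator: √[(209500 − 184041)(60700 − 51529)] = √[25459 × 9171] = 15280.1992
r = -10603 / 15280.1992 ≈ -0.694

-0.694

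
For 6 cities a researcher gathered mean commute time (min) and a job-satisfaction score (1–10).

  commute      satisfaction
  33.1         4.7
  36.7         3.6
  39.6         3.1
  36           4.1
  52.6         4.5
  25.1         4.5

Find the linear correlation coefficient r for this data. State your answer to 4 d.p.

-0.1174

n = 6, Σx = 223.1, Σy = 24.5, Σx² = 8703.43, Σy² = 101.97, Σxy = 907.7
nΣxy − ΣxΣy = 5446.2 − 5465.95 = -19.75
nΣx² − (Σx)² = 52220.58 − 49773.61 = 2446.97; nΣy² − (Σy)² = 611.82 − 600.25 = 11.57
r = -19.75 / √(2446.97 × 11.57) = -19.75 / 168.2600 ≈ -0.1174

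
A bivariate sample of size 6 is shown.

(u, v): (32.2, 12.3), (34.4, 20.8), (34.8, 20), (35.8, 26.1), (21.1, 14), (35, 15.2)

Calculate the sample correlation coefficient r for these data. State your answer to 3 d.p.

0.534

n = 6, Σu = 193.3, Σv = 108.4, Σu² = 6383.09, Σv² = 2092.18, Σuv = 3569.36
nΣuv − ΣuΣv = 21416.16 − 20953.72 = 462.44
nΣu² − (Σu)² = 38298.54 − 37364.89 = 933.65; nΣv² − (Σv)² = 12553.08 − 11750.56 = 802.52
r = 462.44 / √(933.65 × 802.52) = 462.44 / 865.6055 ≈ 0.534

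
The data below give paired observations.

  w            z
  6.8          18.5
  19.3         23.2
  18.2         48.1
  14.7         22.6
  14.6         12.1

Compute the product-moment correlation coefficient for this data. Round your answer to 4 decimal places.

0.4667

n = 5, Σw = 73.6, Σz = 124.5, Σw² = 1179.22, Σz² = 3851.27, Σwz = 1957.86
nΣwz − ΣwΣz = 9789.3 − 9163.2 = 626.1
nΣw² − (Σw)² = 5896.1 − 5416.96 = 479.14; nΣz² − (Σz)² = 19256.35 − 15500.25 = 3756.1
r = 626.1 / √(479.14 × 3756.1) = 626.1 / 1341.5281 ≈ 0.4667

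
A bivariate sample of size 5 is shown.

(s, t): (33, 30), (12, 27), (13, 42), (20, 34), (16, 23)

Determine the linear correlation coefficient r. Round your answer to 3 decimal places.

n = 5, Σs = 94, Σt = 156, Σs² = 2058, Σt² = 5078, Σst = 2908
nΣst − ΣsΣt = 14540 − 14664 = -124
nΣs² − (Σs)² = 10290 − 8836 = 1454; nΣt² − (Σt)² = 25390 − 24336 = 1054
r = -124 / √(1454 × 1054) = -124 / 1237.9483 ≈ -0.100

-0.100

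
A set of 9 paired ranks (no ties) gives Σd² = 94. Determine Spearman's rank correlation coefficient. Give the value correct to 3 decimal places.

ρ = 1 − 6Σd² / [n(n²−1)] = 1 − 6×94 / (9×80)
  = 1 − 564/720 = 1 − 0.7833 ≈ 0.217

0.217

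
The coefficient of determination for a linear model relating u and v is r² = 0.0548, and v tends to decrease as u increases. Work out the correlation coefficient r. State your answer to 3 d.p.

|r| = √0.0548 = 0.234
The association is negative, so r = −0.234.

-0.234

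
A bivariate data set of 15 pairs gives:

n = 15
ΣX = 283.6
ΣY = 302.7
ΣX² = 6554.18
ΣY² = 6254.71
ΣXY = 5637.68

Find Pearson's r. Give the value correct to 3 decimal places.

r = (nΣXY − ΣXΣY) / √[(nΣX² − (ΣX)²)(nΣY² − (ΣY)²)]
Numerator: 15×5637.68 − 283.6×302.7 = -1280.52
Denominator: √[(98312.7 − 80428.96)(93820.65 − 91627.29)] = √[17883.74 × 2193.36] = 6263.0248
r = -1280.52 / 6263.0248 ≈ -0.204

-0.204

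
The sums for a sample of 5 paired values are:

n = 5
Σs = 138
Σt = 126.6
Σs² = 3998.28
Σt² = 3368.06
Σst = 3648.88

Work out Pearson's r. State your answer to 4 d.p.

r = (nΣst − ΣsΣt) / √[(nΣs² − (Σs)²)(nΣt² − (Σt)²)]
Numerator: 5×3648.88 − 138×126.6 = 773.6
Denominator: √[(19991.4 − 19044)(16840.3 − 16027.56)] = √[947.4 × 812.74] = 877.4907
r = 773.6 / 877.4907 ≈ 0.8816

0.8816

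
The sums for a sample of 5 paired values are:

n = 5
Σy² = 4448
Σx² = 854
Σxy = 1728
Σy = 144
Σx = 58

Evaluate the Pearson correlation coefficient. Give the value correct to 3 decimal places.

r = (nΣxy − ΣxΣy) / √[(nΣx² − (Σx)²)(nΣy² − (Σy)²)]
Numerator: 5×1728 − 58×144 = 288
Denominator: √[(4270 − 3364)(22240 − 20736)] = √[906 × 1504] = 1167.3149
r = 288 / 1167.3149 ≈ 0.247

0.247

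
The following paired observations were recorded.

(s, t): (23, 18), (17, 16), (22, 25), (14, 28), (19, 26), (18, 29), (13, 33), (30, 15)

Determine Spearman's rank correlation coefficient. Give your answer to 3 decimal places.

Rank s: 7, 3, 6, 2, 5, 4, 1, 8
Rank t: 3, 2, 4, 6, 5, 7, 8, 1
d = rank(s) − rank(t): 4, 1, 2, -4, 0, -3, -7, 7; Σd² = 144
ρ = 1 − 6Σd² / [n(n²−1)] = 1 − 6×144 / (8×63) = 1 − 864/504 ≈ -0.714

-0.714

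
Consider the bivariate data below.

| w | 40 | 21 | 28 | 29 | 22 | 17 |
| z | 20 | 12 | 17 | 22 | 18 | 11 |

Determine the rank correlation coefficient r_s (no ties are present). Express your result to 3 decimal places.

Rank w: 6, 2, 4, 5, 3, 1
Rank z: 5, 2, 3, 6, 4, 1
d = rank(w) − rank(z): 1, 0, 1, -1, -1, 0; Σd² = 4
ρ = 1 − 6Σd² / [n(n²−1)] = 1 − 6×4 / (6×35) = 1 − 24/210 ≈ 0.886

0.886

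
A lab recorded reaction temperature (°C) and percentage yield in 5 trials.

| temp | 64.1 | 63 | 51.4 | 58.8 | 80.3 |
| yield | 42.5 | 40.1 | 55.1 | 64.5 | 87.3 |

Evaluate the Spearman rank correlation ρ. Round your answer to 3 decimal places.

Rank temp: 4, 3, 1, 2, 5
Rank yield: 2, 1, 3, 4, 5
d = rank(temp) − rank(yield): 2, 2, -2, -2, 0; Σd² = 16
ρ = 1 − 6Σd² / [n(n²−1)] = 1 − 6×16 / (5×24) = 1 − 96/120 ≈ 0.200

0.200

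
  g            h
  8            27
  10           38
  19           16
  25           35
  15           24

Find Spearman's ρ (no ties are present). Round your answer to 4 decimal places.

Rank g: 1, 2, 4, 5, 3
Rank h: 3, 5, 1, 4, 2
d = rank(g) − rank(h): -2, -3, 3, 1, 1; Σd² = 24
ρ = 1 − 6Σd² / [n(n²−1)] = 1 − 6×24 / (5×24) = 1 − 144/120 ≈ -0.2000

-0.2000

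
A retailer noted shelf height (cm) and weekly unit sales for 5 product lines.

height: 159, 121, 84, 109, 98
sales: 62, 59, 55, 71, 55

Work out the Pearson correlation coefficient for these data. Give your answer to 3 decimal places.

n = 5, Σx = 571, Σy = 302, Σx² = 68463, Σy² = 18416, Σxy = 34746
nΣxy − ΣxΣy = 173730 − 172442 = 1288
nΣx² − (Σx)² = 342315 − 326041 = 16274; nΣy² − (Σy)² = 92080 − 91204 = 876
r = 1288 / √(16274 × 876) = 1288 / 3775.7150 ≈ 0.341

0.341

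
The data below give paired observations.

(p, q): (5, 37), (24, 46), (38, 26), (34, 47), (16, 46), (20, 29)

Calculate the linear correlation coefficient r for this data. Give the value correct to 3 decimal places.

-0.149

n = 6, Σp = 137, Σq = 231, Σp² = 3857, Σq² = 9327, Σpq = 5191
nΣpq − ΣpΣq = 31146 − 31647 = -501
nΣp² − (Σp)² = 23142 − 18769 = 4373; nΣq² − (Σq)² = 55962 − 53361 = 2601
r = -501 / √(4373 × 2601) = -501 / 3372.5618 ≈ -0.149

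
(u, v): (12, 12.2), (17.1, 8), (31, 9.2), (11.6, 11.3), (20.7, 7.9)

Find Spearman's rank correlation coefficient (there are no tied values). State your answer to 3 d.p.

Rank u: 2, 3, 5, 1, 4
Rank v: 5, 2, 3, 4, 1
d = rank(u) − rank(v): -3, 1, 2, -3, 3; Σd² = 32
ρ = 1 − 6Σd² / [n(n²−1)] = 1 − 6×32 / (5×24) = 1 − 192/120 ≈ -0.600

-0.600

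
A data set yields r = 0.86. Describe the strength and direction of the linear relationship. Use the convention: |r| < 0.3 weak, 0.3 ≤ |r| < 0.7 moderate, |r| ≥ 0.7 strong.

r = 0.86 > 0 so the relationship is positive.
|r| = 0.86, which falls in the strong range.

strong positive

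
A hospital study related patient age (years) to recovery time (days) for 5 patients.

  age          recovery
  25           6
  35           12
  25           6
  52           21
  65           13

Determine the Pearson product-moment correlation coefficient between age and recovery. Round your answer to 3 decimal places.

0.719

n = 5, Σx = 202, Σy = 58, Σx² = 9404, Σy² = 826, Σxy = 2657
nΣxy − ΣxΣy = 13285 − 11716 = 1569
nΣx² − (Σx)² = 47020 − 40804 = 6216; nΣy² − (Σy)² = 4130 − 3364 = 766
r = 1569 / √(6216 × 766) = 1569 / 2182.0761 ≈ 0.719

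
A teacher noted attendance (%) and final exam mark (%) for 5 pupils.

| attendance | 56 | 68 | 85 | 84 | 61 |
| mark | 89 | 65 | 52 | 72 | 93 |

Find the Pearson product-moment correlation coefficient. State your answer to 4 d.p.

n = 5, Σx = 354, Σy = 371, Σx² = 25762, Σy² = 28683, Σxy = 25545
nΣxy − ΣxΣy = 127725 − 131334 = -3609
nΣx² − (Σx)² = 128810 − 125316 = 3494; nΣy² − (Σy)² = 143415 − 137641 = 5774
r = -3609 / √(3494 × 5774) = -3609 / 4491.5872 ≈ -0.8035

-0.8035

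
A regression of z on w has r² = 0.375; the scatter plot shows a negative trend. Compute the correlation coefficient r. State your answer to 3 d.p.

-0.612

|r| = √0.375 = 0.612
The association is negative, so r = −0.612.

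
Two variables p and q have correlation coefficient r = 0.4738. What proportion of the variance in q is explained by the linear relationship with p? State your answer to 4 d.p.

r² = (0.4738)² = 0.2245

0.2245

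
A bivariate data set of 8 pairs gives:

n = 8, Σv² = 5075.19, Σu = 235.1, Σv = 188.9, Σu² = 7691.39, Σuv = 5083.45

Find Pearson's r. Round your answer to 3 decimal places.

r = (nΣuv − ΣuΣv) / √[(nΣu² − (Σu)²)(nΣv² − (Σv)²)]
Numerator: 8×5083.45 − 235.1×188.9 = -3742.79
Denominator: √[(61531.12 − 55272.01)(40601.52 − 35683.21)] = √[6259.11 × 4918.31] = 5548.3550
r = -3742.79 / 5548.3550 ≈ -0.675

-0.675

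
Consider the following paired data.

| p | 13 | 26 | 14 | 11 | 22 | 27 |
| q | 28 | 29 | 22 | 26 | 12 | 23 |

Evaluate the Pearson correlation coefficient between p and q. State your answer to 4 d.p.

-0.1825

n = 6, Σp = 113, Σq = 140, Σp² = 2375, Σq² = 3458, Σpq = 2597
nΣpq − ΣpΣq = 15582 − 15820 = -238
nΣp² − (Σp)² = 14250 − 12769 = 1481; nΣq² − (Σq)² = 20748 − 19600 = 1148
r = -238 / √(1481 × 1148) = -238 / 1303.9126 ≈ -0.1825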